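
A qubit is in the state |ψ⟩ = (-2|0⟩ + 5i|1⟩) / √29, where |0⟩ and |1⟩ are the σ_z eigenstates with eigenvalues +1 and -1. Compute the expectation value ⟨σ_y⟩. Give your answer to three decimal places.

⟨σ_y⟩ = 2 Im(a* b)/(|a|²+|b|²) with a = -2, b = 5i.
a* b = -10i, so ⟨σ_y⟩ = -20/29.

-0.690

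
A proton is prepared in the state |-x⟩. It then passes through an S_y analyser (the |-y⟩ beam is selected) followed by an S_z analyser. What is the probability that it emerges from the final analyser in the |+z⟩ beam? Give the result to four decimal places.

0.2500

First analyser (S_y): from |-x⟩, P(|-y⟩) = 1/2.
After stage 1 the state is |-y⟩; P(|+z⟩) = |⟨+z|-y⟩|² = 1/2.
Joint probability = 1/2 × 1/2 = 0.2500.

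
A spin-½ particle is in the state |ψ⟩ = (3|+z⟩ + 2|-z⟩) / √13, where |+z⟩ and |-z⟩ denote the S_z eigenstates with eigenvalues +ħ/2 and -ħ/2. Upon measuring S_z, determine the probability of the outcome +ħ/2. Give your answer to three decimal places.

The +ħ/2 outcome corresponds to |+z⟩. Its amplitude in |ψ⟩ is 3/√13.
P = |3|² / 13 = 9/13.

0.692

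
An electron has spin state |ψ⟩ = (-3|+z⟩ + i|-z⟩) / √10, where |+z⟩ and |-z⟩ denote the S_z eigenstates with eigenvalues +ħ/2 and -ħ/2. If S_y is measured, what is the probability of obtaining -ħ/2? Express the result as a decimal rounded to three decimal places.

0.800

|-y⟩ = (|+z⟩ - i|-z⟩)/√2, so ⟨-y|ψ⟩ = (-4) / (√2·√10).
P = |-4|² / 20 = 16/20.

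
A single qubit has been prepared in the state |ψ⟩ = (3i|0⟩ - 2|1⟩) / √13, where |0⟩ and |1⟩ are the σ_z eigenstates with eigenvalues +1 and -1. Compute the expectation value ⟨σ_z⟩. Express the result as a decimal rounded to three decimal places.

⟨σ_z⟩ = |a|² - |b|² divided by |a|²+|b|², with a, b the |0⟩, |1⟩ amplitudes.
= (9 - 4)/13 = 5/13.

0.385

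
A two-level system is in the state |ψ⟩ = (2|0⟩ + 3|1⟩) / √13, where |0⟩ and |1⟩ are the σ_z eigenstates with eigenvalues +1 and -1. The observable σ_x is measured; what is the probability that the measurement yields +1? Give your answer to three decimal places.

|+x⟩ = (|0⟩ + |1⟩)/√2, so ⟨+x|ψ⟩ = (5) / (√2·√13).
P = |5|² / 26 = 25/26.

0.962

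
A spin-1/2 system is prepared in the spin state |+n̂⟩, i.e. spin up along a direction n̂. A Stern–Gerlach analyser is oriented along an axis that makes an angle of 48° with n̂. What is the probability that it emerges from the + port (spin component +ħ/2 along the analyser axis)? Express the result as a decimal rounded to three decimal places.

For spin-½, the probability of finding spin-up along an axis at angle θ to the initial spin direction is cos²(θ/2); spin-down is sin²(θ/2).
θ = 48°, so P = cos²(24°) ≈ 0.835.

0.835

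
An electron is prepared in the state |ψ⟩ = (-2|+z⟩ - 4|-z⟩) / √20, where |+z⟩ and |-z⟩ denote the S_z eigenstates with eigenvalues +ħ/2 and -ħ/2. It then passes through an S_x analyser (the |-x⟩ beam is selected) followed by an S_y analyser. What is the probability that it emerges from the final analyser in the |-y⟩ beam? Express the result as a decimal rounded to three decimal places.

First analyser (S_x): P(|-x⟩) = |⟨-x|ψ⟩|² = 4/40.
After stage 1 the state is |-x⟩; P(|-y⟩) = |⟨-y|-x⟩|² = 1/2.
Joint probability = 4/40 × 1/2 = 0.050.

0.050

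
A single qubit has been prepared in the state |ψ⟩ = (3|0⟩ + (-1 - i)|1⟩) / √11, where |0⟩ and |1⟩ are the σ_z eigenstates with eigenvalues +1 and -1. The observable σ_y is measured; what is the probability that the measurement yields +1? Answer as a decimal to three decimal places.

|+y⟩ = (|0⟩ + i|1⟩)/√2, so ⟨+y|ψ⟩ = (2 + i) / (√2·√11).
P = |2 + i|² / 22 = 5/22.

0.227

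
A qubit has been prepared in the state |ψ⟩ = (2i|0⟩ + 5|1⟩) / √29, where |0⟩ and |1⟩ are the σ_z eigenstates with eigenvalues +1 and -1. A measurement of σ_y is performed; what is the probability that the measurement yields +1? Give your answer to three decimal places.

0.155

|+y⟩ = (|0⟩ + i|1⟩)/√2, so ⟨+y|ψ⟩ = (-3i) / (√2·√29).
P = |-3i|² / 58 = 9/58.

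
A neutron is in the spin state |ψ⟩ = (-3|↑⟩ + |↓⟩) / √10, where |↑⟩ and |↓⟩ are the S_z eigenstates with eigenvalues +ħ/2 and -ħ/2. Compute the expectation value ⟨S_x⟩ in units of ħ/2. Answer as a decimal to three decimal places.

-0.600

⟨σ_x⟩ = 2 Re(a* b)/(|a|²+|b|²) with a = -3, b = 1.
a* b = -3, so ⟨σ_x⟩ = -6/10.
⟨S_x⟩ = (ħ/2)·⟨σ_x⟩.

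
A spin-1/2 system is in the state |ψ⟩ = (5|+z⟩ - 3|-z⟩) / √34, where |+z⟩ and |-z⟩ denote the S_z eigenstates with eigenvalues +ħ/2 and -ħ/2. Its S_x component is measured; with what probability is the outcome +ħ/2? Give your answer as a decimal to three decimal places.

|+x⟩ = (|+z⟩ + |-z⟩)/√2, so ⟨+x|ψ⟩ = (2) / (√2·√34).
P = |2|² / 68 = 4/68.

0.059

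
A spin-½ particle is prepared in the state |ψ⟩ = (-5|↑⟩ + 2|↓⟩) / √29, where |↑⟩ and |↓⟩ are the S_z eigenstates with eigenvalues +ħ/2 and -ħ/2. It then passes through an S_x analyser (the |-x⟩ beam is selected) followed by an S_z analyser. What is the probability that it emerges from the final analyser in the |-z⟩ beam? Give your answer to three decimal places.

First analyser (S_x): P(|-x⟩) = |⟨-x|ψ⟩|² = 49/58.
After stage 1 the state is |-x⟩; P(|-z⟩) = |⟨-z|-x⟩|² = 1/2.
Joint probability = 49/58 × 1/2 = 0.422.

0.422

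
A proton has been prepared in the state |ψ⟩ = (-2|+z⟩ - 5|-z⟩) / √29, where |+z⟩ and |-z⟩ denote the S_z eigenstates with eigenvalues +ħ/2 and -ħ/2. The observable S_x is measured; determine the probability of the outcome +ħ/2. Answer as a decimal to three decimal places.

0.845

|+x⟩ = (|+z⟩ + |-z⟩)/√2, so ⟨+x|ψ⟩ = (-7) / (√2·√29).
P = |-7|² / 58 = 49/58.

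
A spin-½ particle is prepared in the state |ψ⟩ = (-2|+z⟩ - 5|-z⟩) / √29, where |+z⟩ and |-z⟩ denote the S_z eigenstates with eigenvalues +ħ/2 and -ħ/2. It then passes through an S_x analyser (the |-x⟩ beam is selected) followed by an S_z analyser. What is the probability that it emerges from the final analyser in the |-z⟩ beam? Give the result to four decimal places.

First analyser (S_x): P(|-x⟩) = |⟨-x|ψ⟩|² = 9/58.
After stage 1 the state is |-x⟩; P(|-z⟩) = |⟨-z|-x⟩|² = 1/2.
Joint probability = 9/58 × 1/2 = 0.0776.

0.0776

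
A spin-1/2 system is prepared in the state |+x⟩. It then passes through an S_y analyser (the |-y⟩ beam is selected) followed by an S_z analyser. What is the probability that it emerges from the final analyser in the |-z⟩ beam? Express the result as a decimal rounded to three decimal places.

First analyser (S_y): from |+x⟩, P(|-y⟩) = 1/2.
After stage 1 the state is |-y⟩; P(|-z⟩) = |⟨-z|-y⟩|² = 1/2.
Joint probability = 1/2 × 1/2 = 0.250.

0.250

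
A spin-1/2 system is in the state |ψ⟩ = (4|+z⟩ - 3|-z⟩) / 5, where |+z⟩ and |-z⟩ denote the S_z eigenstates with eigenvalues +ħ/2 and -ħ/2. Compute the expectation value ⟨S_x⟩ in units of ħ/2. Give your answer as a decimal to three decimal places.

⟨σ_x⟩ = 2 Re(a* b)/(|a|²+|b|²) with a = 4, b = -3.
a* b = -12, so ⟨σ_x⟩ = -24/25.
⟨S_x⟩ = (ħ/2)·⟨σ_x⟩.

-0.960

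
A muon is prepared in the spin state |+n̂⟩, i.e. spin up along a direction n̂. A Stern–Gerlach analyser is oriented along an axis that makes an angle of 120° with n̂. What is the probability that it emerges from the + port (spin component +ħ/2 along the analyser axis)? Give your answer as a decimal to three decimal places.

0.250

For spin-½, the probability of finding spin-up along an axis at angle θ to the initial spin direction is cos²(θ/2); spin-down is sin²(θ/2).
θ = 120°, so P = cos²(60°) ≈ 0.250.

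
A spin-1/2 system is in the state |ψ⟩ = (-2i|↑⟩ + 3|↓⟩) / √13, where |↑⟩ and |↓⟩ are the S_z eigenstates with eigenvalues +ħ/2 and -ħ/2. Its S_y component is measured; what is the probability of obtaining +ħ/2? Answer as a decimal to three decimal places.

0.962

|+y⟩ = (|↑⟩ + i|↓⟩)/√2, so ⟨+y|ψ⟩ = (-5i) / (√2·√13).
P = |-5i|² / 26 = 25/26.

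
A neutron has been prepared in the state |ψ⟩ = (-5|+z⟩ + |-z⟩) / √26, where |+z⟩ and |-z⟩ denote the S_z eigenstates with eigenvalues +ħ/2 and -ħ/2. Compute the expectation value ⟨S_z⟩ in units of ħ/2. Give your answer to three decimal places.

⟨σ_z⟩ = |a|² - |b|² divided by |a|²+|b|², with a, b the |+z⟩, |-z⟩ amplitudes.
= (25 - 1)/26 = 24/26.
⟨S_z⟩ = (ħ/2)·⟨σ_z⟩.

0.923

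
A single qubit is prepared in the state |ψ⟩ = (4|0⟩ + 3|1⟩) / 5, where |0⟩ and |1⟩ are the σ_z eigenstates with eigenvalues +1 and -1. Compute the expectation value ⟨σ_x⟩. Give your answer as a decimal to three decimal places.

⟨σ_x⟩ = 2 Re(a* b)/(|a|²+|b|²) with a = 4, b = 3.
a* b = 12, so ⟨σ_x⟩ = 24/25.

0.960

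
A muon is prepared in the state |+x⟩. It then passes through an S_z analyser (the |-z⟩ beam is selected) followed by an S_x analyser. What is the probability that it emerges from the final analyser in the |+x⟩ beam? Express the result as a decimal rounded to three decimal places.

First analyser (S_z): from |+x⟩, P(|-z⟩) = 1/2.
After stage 1 the state is |-z⟩; P(|+x⟩) = |⟨+x|-z⟩|² = 1/2.
Joint probability = 1/2 × 1/2 = 0.250.

0.250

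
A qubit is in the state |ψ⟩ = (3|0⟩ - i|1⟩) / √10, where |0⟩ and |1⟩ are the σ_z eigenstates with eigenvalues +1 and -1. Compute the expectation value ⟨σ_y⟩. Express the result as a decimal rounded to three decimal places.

⟨σ_y⟩ = 2 Im(a* b)/(|a|²+|b|²) with a = 3, b = -i.
a* b = -3i, so ⟨σ_y⟩ = -6/10.

-0.600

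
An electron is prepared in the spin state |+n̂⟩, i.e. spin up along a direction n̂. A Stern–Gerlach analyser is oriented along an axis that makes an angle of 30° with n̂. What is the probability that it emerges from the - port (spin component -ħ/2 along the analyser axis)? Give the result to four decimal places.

For spin-½, the probability of finding spin-up along an axis at angle θ to the initial spin direction is cos²(θ/2); spin-down is sin²(θ/2).
θ = 30°, so P = sin²(15°) ≈ 0.0670.

0.0670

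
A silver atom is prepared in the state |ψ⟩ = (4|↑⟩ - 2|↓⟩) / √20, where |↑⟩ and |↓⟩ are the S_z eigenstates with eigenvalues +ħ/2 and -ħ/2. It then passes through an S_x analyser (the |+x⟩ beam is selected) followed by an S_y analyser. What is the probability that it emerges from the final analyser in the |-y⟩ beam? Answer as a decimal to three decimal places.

First analyser (S_x): P(|+x⟩) = |⟨+x|ψ⟩|² = 4/40.
After stage 1 the state is |+x⟩; P(|-y⟩) = |⟨-y|+x⟩|² = 1/2.
Joint probability = 4/40 × 1/2 = 0.050.

0.050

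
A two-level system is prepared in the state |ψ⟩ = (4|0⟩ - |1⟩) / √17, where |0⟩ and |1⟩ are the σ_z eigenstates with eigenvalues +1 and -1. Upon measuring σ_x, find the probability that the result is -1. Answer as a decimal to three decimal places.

0.735

|-x⟩ = (|0⟩ - |1⟩)/√2, so ⟨-x|ψ⟩ = (5) / (√2·√17).
P = |5|² / 34 = 25/34.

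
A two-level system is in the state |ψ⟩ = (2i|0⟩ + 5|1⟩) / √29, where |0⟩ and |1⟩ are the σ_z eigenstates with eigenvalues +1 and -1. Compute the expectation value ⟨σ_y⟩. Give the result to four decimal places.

⟨σ_y⟩ = 2 Im(a* b)/(|a|²+|b|²) with a = 2i, b = 5.
a* b = -10i, so ⟨σ_y⟩ = -20/29.

-0.6897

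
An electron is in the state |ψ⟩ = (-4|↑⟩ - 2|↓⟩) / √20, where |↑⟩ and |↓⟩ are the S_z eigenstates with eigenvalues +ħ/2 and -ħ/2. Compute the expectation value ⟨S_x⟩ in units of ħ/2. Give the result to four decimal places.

0.8000

⟨σ_x⟩ = 2 Re(a* b)/(|a|²+|b|²) with a = -4, b = -2.
a* b = 8, so ⟨σ_x⟩ = 16/20.
⟨S_x⟩ = (ħ/2)·⟨σ_x⟩.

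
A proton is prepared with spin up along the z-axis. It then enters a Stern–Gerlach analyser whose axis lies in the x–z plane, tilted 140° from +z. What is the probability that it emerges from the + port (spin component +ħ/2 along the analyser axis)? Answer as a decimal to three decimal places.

0.117

For spin-½, the probability of finding spin-up along an axis at angle θ to the initial spin direction is cos²(θ/2); spin-down is sin²(θ/2).
θ = 140°, so P = cos²(70°) ≈ 0.117.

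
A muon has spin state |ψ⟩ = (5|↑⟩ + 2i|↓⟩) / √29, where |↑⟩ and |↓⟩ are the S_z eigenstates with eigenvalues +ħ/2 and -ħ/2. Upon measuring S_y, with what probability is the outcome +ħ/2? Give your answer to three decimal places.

|+y⟩ = (|↑⟩ + i|↓⟩)/√2, so ⟨+y|ψ⟩ = (7) / (√2·√29).
P = |7|² / 58 = 49/58.

0.845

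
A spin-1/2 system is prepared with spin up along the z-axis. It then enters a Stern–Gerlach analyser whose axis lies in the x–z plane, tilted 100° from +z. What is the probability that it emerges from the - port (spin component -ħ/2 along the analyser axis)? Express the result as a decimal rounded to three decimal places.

For spin-½, the probability of finding spin-up along an axis at angle θ to the initial spin direction is cos²(θ/2); spin-down is sin²(θ/2).
θ = 100°, so P = sin²(50°) ≈ 0.587.

0.587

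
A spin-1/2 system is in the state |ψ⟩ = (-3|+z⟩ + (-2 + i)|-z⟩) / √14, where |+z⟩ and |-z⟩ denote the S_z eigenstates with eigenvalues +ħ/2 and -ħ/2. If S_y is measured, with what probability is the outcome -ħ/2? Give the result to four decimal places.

0.7143

|-y⟩ = (|+z⟩ - i|-z⟩)/√2, so ⟨-y|ψ⟩ = (-4 - 2i) / (√2·√14).
P = |-4 - 2i|² / 28 = 20/28.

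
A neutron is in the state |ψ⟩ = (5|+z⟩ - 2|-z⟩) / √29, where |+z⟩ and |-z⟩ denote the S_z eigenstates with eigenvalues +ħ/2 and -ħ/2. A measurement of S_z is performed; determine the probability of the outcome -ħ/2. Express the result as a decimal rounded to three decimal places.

0.138

The -ħ/2 outcome corresponds to |-z⟩. Its amplitude in |ψ⟩ is -2/√29.
P = |-2|² / 29 = 4/29.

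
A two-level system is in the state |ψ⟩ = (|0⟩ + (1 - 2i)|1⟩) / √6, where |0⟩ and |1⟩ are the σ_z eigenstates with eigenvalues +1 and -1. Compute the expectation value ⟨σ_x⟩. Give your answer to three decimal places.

0.333

⟨σ_x⟩ = 2 Re(a* b)/(|a|²+|b|²) with a = 1, b = (1 - 2i).
a* b = (1 - 2i), so ⟨σ_x⟩ = 2/6.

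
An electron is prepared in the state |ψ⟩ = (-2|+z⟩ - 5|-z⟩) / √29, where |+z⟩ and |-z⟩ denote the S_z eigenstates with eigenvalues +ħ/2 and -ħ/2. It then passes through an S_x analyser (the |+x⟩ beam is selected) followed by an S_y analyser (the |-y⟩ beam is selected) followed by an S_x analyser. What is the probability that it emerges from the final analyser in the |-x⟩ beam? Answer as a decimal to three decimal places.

First analyser (S_x): P(|+x⟩) = |⟨+x|ψ⟩|² = 49/58.
After stage 1 the state is |+x⟩; P(|-y⟩) = |⟨-y|+x⟩|² = 1/2.
After stage 2 the state is |-y⟩; P(|-x⟩) = |⟨-x|-y⟩|² = 1/2.
Joint probability = 49/58 × 1/2 × 1/2 = 0.211.

0.211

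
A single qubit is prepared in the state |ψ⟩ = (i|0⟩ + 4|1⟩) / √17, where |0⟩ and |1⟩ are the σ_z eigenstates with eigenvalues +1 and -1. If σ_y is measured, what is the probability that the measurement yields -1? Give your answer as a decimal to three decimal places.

|-y⟩ = (|0⟩ - i|1⟩)/√2, so ⟨-y|ψ⟩ = (5i) / (√2·√17).
P = |5i|² / 34 = 25/34.

0.735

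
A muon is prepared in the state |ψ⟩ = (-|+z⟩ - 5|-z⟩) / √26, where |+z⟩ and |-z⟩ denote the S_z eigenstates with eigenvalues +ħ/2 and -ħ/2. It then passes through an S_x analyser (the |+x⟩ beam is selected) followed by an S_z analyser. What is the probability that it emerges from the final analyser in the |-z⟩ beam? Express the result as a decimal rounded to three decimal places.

0.346

First analyser (S_x): P(|+x⟩) = |⟨+x|ψ⟩|² = 36/52.
After stage 1 the state is |+x⟩; P(|-z⟩) = |⟨-z|+x⟩|² = 1/2.
Joint probability = 36/52 × 1/2 = 0.346.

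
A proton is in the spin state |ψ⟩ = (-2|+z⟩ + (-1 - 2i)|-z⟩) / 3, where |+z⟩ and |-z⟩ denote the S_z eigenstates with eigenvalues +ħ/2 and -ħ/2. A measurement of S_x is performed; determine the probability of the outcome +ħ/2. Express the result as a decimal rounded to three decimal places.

|+x⟩ = (|+z⟩ + |-z⟩)/√2, so ⟨+x|ψ⟩ = (-3 - 2i) / (√2·3).
P = |-3 - 2i|² / 18 = 13/18.

0.722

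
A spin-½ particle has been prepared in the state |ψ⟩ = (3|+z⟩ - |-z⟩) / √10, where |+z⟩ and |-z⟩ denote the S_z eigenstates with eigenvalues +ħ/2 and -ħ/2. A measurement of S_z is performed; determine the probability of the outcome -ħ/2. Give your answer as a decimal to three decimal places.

0.100

The -ħ/2 outcome corresponds to |-z⟩. Its amplitude in |ψ⟩ is -1/√10.
P = |-1|² / 10 = 1/10.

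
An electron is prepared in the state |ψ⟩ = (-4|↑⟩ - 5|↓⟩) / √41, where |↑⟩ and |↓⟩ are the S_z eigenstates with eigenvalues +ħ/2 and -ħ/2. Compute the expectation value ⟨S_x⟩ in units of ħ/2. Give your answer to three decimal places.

0.976

⟨σ_x⟩ = 2 Re(a* b)/(|a|²+|b|²) with a = -4, b = -5.
a* b = 20, so ⟨σ_x⟩ = 40/41.
⟨S_x⟩ = (ħ/2)·⟨σ_x⟩.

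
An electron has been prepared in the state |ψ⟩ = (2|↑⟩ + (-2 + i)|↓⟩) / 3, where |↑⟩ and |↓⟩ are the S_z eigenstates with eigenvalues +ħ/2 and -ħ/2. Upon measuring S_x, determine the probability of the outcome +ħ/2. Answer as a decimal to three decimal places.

0.056

|+x⟩ = (|↑⟩ + |↓⟩)/√2, so ⟨+x|ψ⟩ = (i) / (√2·3).
P = |i|² / 18 = 1/18.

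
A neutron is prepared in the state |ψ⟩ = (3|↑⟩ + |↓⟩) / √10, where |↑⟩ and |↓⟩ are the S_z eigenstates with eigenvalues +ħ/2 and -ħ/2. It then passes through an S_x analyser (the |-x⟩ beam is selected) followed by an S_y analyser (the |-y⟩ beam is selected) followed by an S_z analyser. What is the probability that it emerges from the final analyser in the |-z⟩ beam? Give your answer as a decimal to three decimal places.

First analyser (S_x): P(|-x⟩) = |⟨-x|ψ⟩|² = 4/20.
After stage 1 the state is |-x⟩; P(|-y⟩) = |⟨-y|-x⟩|² = 1/2.
After stage 2 the state is |-y⟩; P(|-z⟩) = |⟨-z|-y⟩|² = 1/2.
Joint probability = 4/20 × 1/2 × 1/2 = 0.050.

0.050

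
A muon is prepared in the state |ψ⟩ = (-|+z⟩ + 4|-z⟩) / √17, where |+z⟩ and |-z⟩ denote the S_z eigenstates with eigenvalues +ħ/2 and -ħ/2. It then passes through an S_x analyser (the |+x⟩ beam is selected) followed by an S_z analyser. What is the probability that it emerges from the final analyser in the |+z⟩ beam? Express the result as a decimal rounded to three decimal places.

First analyser (S_x): P(|+x⟩) = |⟨+x|ψ⟩|² = 9/34.
After stage 1 the state is |+x⟩; P(|+z⟩) = |⟨+z|+x⟩|² = 1/2.
Joint probability = 9/34 × 1/2 = 0.132.

0.132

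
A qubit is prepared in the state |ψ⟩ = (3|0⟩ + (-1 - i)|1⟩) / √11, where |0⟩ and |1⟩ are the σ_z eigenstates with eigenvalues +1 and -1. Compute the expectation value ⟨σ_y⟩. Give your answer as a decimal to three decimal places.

⟨σ_y⟩ = 2 Im(a* b)/(|a|²+|b|²) with a = 3, b = (-1 - i).
a* b = (-3 - 3i), so ⟨σ_y⟩ = -6/11.

-0.545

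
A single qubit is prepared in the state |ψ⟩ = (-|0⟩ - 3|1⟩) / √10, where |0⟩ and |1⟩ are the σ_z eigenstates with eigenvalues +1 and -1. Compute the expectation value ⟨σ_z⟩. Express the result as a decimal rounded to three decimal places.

⟨σ_z⟩ = |a|² - |b|² divided by |a|²+|b|², with a, b the |0⟩, |1⟩ amplitudes.
= (1 - 9)/10 = -8/10.

-0.800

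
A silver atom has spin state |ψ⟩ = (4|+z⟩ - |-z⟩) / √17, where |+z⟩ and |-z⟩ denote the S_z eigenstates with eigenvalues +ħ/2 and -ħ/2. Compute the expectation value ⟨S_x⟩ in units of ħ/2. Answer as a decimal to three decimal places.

-0.471

⟨σ_x⟩ = 2 Re(a* b)/(|a|²+|b|²) with a = 4, b = -1.
a* b = -4, so ⟨σ_x⟩ = -8/17.
⟨S_x⟩ = (ħ/2)·⟨σ_x⟩.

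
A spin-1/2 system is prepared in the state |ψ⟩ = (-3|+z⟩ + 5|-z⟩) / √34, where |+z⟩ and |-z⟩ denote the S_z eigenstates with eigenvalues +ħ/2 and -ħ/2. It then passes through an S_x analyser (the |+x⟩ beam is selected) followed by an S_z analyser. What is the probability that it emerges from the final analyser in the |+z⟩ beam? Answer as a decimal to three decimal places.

First analyser (S_x): P(|+x⟩) = |⟨+x|ψ⟩|² = 4/68.
After stage 1 the state is |+x⟩; P(|+z⟩) = |⟨+z|+x⟩|² = 1/2.
Joint probability = 4/68 × 1/2 = 0.029.

0.029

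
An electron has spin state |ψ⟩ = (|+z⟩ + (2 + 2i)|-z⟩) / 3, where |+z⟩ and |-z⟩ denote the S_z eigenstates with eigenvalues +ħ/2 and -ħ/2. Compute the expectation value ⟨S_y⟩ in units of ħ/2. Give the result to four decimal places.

⟨σ_y⟩ = 2 Im(a* b)/(|a|²+|b|²) with a = 1, b = (2 + 2i).
a* b = (2 + 2i), so ⟨σ_y⟩ = 4/9.
⟨S_y⟩ = (ħ/2)·⟨σ_y⟩.

0.4444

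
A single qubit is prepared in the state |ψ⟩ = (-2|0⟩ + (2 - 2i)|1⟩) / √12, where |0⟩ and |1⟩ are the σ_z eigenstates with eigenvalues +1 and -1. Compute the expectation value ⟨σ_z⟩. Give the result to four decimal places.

⟨σ_z⟩ = |a|² - |b|² divided by |a|²+|b|², with a, b the |0⟩, |1⟩ amplitudes.
= (4 - 8)/12 = -4/12.

-0.3333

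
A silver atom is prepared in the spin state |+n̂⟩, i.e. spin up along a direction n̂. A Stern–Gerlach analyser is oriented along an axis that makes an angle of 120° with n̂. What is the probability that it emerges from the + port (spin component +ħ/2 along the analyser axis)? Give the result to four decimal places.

For spin-½, the probability of finding spin-up along an axis at angle θ to the initial spin direction is cos²(θ/2); spin-down is sin²(θ/2).
θ = 120°, so P = cos²(60°) ≈ 0.2500.

0.2500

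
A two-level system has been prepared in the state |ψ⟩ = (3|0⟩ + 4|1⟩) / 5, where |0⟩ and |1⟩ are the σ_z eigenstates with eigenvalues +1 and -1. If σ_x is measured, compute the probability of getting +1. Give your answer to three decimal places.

0.980

|+x⟩ = (|0⟩ + |1⟩)/√2, so ⟨+x|ψ⟩ = (7) / (√2·5).
P = |7|² / 50 = 49/50.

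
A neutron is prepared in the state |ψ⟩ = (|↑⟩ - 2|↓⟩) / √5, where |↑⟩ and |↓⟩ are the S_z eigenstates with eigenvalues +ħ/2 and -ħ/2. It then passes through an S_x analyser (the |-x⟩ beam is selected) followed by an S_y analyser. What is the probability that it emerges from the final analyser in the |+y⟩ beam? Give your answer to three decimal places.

First analyser (S_x): P(|-x⟩) = |⟨-x|ψ⟩|² = 9/10.
After stage 1 the state is |-x⟩; P(|+y⟩) = |⟨+y|-x⟩|² = 1/2.
Joint probability = 9/10 × 1/2 = 0.450.

0.450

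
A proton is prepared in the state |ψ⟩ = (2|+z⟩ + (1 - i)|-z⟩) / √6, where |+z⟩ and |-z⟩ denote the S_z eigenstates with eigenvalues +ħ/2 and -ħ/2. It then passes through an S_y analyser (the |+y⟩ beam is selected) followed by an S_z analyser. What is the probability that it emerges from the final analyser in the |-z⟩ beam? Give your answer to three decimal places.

First analyser (S_y): P(|+y⟩) = |⟨+y|ψ⟩|² = 2/12.
After stage 1 the state is |+y⟩; P(|-z⟩) = |⟨-z|+y⟩|² = 1/2.
Joint probability = 2/12 × 1/2 = 0.083.

0.083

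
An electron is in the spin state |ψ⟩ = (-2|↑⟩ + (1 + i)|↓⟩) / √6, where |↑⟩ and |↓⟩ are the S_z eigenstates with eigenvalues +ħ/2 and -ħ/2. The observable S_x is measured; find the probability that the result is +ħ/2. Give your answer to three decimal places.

|+x⟩ = (|↑⟩ + |↓⟩)/√2, so ⟨+x|ψ⟩ = (-1 + i) / (√2·√6).
P = |-1 + i|² / 12 = 2/12.

0.167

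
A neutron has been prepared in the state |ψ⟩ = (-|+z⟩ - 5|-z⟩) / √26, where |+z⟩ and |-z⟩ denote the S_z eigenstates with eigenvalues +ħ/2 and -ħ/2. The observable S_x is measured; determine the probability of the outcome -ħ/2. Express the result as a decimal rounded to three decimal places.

0.308

|-x⟩ = (|+z⟩ - |-z⟩)/√2, so ⟨-x|ψ⟩ = (4) / (√2·√26).
P = |4|² / 52 = 16/52.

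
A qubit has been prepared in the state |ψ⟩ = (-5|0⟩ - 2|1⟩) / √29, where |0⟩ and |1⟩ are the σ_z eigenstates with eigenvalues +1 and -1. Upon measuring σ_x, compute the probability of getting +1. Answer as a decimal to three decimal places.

0.845

|+x⟩ = (|0⟩ + |1⟩)/√2, so ⟨+x|ψ⟩ = (-7) / (√2·√29).
P = |-7|² / 58 = 49/58.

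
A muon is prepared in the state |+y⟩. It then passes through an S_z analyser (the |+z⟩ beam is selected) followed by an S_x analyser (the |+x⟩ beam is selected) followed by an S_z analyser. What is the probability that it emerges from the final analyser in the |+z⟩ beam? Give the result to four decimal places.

0.1250

First analyser (S_z): from |+y⟩, P(|+z⟩) = 1/2.
After stage 1 the state is |+z⟩; P(|+x⟩) = |⟨+x|+z⟩|² = 1/2.
After stage 2 the state is |+x⟩; P(|+z⟩) = |⟨+z|+x⟩|² = 1/2.
Joint probability = 1/2 × 1/2 × 1/2 = 0.1250.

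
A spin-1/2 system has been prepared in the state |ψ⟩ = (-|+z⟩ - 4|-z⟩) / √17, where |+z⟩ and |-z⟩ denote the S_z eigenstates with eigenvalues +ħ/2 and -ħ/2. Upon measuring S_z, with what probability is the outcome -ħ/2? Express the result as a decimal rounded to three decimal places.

0.941

The -ħ/2 outcome corresponds to |-z⟩. Its amplitude in |ψ⟩ is -4/√17.
P = |-4|² / 17 = 16/17.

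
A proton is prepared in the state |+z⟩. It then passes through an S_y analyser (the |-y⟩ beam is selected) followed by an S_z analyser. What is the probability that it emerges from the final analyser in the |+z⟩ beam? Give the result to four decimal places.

0.2500

First analyser (S_y): from |+z⟩, P(|-y⟩) = 1/2.
After stage 1 the state is |-y⟩; P(|+z⟩) = |⟨+z|-y⟩|² = 1/2.
Joint probability = 1/2 × 1/2 = 0.2500.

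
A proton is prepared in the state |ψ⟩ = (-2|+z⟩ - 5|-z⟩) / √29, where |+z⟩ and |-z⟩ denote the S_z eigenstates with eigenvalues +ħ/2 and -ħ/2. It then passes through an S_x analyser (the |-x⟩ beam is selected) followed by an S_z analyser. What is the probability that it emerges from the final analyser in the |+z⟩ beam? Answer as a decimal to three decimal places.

First analyser (S_x): P(|-x⟩) = |⟨-x|ψ⟩|² = 9/58.
After stage 1 the state is |-x⟩; P(|+z⟩) = |⟨+z|-x⟩|² = 1/2.
Joint probability = 9/58 × 1/2 = 0.078.

0.078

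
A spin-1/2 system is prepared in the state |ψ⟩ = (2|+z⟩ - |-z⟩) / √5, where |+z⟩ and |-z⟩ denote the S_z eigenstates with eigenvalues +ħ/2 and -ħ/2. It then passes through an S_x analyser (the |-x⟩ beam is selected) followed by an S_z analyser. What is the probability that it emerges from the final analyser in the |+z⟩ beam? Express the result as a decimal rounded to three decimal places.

0.450

First analyser (S_x): P(|-x⟩) = |⟨-x|ψ⟩|² = 9/10.
After stage 1 the state is |-x⟩; P(|+z⟩) = |⟨+z|-x⟩|² = 1/2.
Joint probability = 9/10 × 1/2 = 0.450.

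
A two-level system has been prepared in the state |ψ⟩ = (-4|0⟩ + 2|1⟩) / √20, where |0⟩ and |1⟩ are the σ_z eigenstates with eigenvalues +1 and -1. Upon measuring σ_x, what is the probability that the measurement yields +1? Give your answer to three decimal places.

|+x⟩ = (|0⟩ + |1⟩)/√2, so ⟨+x|ψ⟩ = (-2) / (√2·√20).
P = |-2|² / 40 = 4/40.

0.100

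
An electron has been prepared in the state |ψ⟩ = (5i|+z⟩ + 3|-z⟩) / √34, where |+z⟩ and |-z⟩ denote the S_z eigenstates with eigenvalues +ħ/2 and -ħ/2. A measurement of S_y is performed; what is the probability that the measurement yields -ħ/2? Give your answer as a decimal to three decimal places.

0.941

|-y⟩ = (|+z⟩ - i|-z⟩)/√2, so ⟨-y|ψ⟩ = (8i) / (√2·√34).
P = |8i|² / 68 = 64/68.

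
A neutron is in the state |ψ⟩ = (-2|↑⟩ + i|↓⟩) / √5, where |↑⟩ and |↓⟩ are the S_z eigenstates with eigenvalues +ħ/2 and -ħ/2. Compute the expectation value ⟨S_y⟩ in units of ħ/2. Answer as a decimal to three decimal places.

-0.800

⟨σ_y⟩ = 2 Im(a* b)/(|a|²+|b|²) with a = -2, b = i.
a* b = -2i, so ⟨σ_y⟩ = -4/5.
⟨S_y⟩ = (ħ/2)·⟨σ_y⟩.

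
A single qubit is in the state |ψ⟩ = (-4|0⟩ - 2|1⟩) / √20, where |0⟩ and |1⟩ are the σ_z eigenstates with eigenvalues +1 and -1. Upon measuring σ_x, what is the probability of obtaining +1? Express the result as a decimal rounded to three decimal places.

0.900

|+x⟩ = (|0⟩ + |1⟩)/√2, so ⟨+x|ψ⟩ = (-6) / (√2·√20).
P = |-6|² / 40 = 36/40.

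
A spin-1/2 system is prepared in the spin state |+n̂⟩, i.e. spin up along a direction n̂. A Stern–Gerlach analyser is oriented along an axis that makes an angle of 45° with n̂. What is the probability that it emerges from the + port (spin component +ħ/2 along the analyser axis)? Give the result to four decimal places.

For spin-½, the probability of finding spin-up along an axis at angle θ to the initial spin direction is cos²(θ/2); spin-down is sin²(θ/2).
θ = 45°, so P = cos²(22.5°) ≈ 0.8536.

0.8536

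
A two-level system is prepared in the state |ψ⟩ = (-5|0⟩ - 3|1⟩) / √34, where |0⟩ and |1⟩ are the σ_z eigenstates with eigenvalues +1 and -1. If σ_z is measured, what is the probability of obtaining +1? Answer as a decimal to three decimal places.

0.735

The +1 outcome corresponds to |0⟩. Its amplitude in |ψ⟩ is -5/√34.
P = |-5|² / 34 = 25/34.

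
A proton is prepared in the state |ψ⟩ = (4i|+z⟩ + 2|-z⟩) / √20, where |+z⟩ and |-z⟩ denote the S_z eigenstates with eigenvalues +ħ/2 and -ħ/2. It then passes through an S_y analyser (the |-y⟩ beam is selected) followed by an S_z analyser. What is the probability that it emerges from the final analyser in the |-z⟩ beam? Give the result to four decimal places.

First analyser (S_y): P(|-y⟩) = |⟨-y|ψ⟩|² = 36/40.
After stage 1 the state is |-y⟩; P(|-z⟩) = |⟨-z|-y⟩|² = 1/2.
Joint probability = 36/40 × 1/2 = 0.4500.

0.4500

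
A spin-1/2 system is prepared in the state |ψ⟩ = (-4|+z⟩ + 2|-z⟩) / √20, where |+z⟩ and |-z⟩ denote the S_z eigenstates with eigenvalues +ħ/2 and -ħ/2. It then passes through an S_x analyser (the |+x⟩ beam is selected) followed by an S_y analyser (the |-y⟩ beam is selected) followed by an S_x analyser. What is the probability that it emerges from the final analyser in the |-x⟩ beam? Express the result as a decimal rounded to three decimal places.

First analyser (S_x): P(|+x⟩) = |⟨+x|ψ⟩|² = 4/40.
After stage 1 the state is |+x⟩; P(|-y⟩) = |⟨-y|+x⟩|² = 1/2.
After stage 2 the state is |-y⟩; P(|-x⟩) = |⟨-x|-y⟩|² = 1/2.
Joint probability = 4/40 × 1/2 × 1/2 = 0.025.

0.025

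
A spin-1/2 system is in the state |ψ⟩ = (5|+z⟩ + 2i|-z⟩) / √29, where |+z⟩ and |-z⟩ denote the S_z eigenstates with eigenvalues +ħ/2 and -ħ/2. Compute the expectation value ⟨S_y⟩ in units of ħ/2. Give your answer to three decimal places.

0.690

⟨σ_y⟩ = 2 Im(a* b)/(|a|²+|b|²) with a = 5, b = 2i.
a* b = 10i, so ⟨σ_y⟩ = 20/29.
⟨S_y⟩ = (ħ/2)·⟨σ_y⟩.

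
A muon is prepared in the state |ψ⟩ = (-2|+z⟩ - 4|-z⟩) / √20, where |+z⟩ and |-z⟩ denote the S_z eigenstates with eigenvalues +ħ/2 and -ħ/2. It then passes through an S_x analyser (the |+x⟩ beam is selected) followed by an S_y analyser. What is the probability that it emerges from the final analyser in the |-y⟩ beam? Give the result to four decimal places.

0.4500

First analyser (S_x): P(|+x⟩) = |⟨+x|ψ⟩|² = 36/40.
After stage 1 the state is |+x⟩; P(|-y⟩) = |⟨-y|+x⟩|² = 1/2.
Joint probability = 36/40 × 1/2 = 0.4500.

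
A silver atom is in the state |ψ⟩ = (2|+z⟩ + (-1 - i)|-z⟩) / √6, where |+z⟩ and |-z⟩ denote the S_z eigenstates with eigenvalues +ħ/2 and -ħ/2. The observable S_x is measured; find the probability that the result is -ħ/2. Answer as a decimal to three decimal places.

|-x⟩ = (|+z⟩ - |-z⟩)/√2, so ⟨-x|ψ⟩ = (3 + i) / (√2·√6).
P = |3 + i|² / 12 = 10/12.

0.833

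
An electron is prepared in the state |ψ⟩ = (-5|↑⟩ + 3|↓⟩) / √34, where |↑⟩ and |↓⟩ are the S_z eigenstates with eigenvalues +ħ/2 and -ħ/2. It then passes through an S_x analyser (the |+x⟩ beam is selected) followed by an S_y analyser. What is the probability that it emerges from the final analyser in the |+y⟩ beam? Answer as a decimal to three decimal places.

First analyser (S_x): P(|+x⟩) = |⟨+x|ψ⟩|² = 4/68.
After stage 1 the state is |+x⟩; P(|+y⟩) = |⟨+y|+x⟩|² = 1/2.
Joint probability = 4/68 × 1/2 = 0.029.

0.029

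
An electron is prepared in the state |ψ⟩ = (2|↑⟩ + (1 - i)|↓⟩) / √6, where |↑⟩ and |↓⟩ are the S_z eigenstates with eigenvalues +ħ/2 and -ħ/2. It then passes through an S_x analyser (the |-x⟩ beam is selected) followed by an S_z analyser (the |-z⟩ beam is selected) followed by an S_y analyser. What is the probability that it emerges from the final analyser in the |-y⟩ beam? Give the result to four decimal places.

0.0417

First analyser (S_x): P(|-x⟩) = |⟨-x|ψ⟩|² = 2/12.
After stage 1 the state is |-x⟩; P(|-z⟩) = |⟨-z|-x⟩|² = 1/2.
After stage 2 the state is |-z⟩; P(|-y⟩) = |⟨-y|-z⟩|² = 1/2.
Joint probability = 2/12 × 1/2 × 1/2 = 0.0417.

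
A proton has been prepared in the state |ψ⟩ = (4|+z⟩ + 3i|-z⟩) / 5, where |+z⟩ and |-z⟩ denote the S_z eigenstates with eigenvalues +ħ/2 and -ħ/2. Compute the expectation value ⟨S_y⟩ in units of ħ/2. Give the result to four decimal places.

⟨σ_y⟩ = 2 Im(a* b)/(|a|²+|b|²) with a = 4, b = 3i.
a* b = 12i, so ⟨σ_y⟩ = 24/25.
⟨S_y⟩ = (ħ/2)·⟨σ_y⟩.

0.9600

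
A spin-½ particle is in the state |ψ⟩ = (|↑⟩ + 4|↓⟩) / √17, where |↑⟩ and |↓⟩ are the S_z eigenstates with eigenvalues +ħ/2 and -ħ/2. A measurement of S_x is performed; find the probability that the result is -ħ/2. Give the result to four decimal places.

0.2647

|-x⟩ = (|↑⟩ - |↓⟩)/√2, so ⟨-x|ψ⟩ = (-3) / (√2·√17).
P = |-3|² / 34 = 9/34.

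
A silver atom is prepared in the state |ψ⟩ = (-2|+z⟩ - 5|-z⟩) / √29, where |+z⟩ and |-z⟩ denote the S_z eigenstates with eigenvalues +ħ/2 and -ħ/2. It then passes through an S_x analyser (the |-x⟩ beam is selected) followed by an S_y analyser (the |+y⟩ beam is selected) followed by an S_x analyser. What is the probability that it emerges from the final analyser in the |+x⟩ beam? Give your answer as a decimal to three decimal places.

First analyser (S_x): P(|-x⟩) = |⟨-x|ψ⟩|² = 9/58.
After stage 1 the state is |-x⟩; P(|+y⟩) = |⟨+y|-x⟩|² = 1/2.
After stage 2 the state is |+y⟩; P(|+x⟩) = |⟨+x|+y⟩|² = 1/2.
Joint probability = 9/58 × 1/2 × 1/2 = 0.039.

0.039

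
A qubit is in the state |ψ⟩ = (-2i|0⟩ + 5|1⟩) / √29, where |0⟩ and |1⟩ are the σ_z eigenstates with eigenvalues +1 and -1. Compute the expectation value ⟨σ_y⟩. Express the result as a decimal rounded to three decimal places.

⟨σ_y⟩ = 2 Im(a* b)/(|a|²+|b|²) with a = -2i, b = 5.
a* b = 10i, so ⟨σ_y⟩ = 20/29.

0.690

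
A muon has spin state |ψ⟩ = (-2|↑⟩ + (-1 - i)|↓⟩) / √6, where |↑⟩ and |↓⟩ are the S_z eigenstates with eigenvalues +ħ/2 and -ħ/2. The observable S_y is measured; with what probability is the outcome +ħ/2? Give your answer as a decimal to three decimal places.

|+y⟩ = (|↑⟩ + i|↓⟩)/√2, so ⟨+y|ψ⟩ = (-3 + i) / (√2·√6).
P = |-3 + i|² / 12 = 10/12.

0.833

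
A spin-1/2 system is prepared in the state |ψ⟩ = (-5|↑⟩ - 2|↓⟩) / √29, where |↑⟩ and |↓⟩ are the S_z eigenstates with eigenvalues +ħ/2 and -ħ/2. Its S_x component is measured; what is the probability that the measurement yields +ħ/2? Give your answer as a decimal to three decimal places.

0.845

|+x⟩ = (|↑⟩ + |↓⟩)/√2, so ⟨+x|ψ⟩ = (-7) / (√2·√29).
P = |-7|² / 58 = 49/58.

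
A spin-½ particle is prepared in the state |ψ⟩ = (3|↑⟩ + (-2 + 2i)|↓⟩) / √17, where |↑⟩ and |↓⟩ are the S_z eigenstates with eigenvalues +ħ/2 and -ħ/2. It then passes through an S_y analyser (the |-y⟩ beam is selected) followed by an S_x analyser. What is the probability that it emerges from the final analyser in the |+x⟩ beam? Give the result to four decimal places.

0.0735

First analyser (S_y): P(|-y⟩) = |⟨-y|ψ⟩|² = 5/34.
After stage 1 the state is |-y⟩; P(|+x⟩) = |⟨+x|-y⟩|² = 1/2.
Joint probability = 5/34 × 1/2 = 0.0735.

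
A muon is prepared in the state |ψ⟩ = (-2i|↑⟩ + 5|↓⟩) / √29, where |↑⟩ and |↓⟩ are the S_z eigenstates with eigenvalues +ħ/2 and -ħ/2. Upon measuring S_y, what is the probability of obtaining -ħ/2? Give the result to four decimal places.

|-y⟩ = (|↑⟩ - i|↓⟩)/√2, so ⟨-y|ψ⟩ = (3i) / (√2·√29).
P = |3i|² / 58 = 9/58.

0.1552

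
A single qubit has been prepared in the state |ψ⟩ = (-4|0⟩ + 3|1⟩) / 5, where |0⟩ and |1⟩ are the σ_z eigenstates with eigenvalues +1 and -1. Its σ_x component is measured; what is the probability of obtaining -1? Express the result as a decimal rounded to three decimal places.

0.980

|-x⟩ = (|0⟩ - |1⟩)/√2, so ⟨-x|ψ⟩ = (-7) / (√2·5).
P = |-7|² / 50 = 49/50.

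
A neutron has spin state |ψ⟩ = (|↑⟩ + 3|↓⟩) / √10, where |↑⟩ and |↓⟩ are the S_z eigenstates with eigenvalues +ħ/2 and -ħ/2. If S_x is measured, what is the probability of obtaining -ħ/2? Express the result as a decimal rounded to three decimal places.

0.200

|-x⟩ = (|↑⟩ - |↓⟩)/√2, so ⟨-x|ψ⟩ = (-2) / (√2·√10).
P = |-2|² / 20 = 4/20.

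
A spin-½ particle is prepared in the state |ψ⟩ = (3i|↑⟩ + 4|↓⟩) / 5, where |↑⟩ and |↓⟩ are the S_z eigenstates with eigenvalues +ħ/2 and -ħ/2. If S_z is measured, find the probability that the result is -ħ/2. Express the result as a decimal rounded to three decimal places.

0.640

The -ħ/2 outcome corresponds to |↓⟩. Its amplitude in |ψ⟩ is 4/5.
P = |4|² / 25 = 16/25.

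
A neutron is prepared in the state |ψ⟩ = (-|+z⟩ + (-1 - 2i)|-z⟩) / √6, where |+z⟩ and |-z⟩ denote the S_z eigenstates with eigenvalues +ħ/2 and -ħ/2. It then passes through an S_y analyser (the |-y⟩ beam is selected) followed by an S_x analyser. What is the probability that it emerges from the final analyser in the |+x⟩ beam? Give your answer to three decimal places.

First analyser (S_y): P(|-y⟩) = |⟨-y|ψ⟩|² = 2/12.
After stage 1 the state is |-y⟩; P(|+x⟩) = |⟨+x|-y⟩|² = 1/2.
Joint probability = 2/12 × 1/2 = 0.083.

0.083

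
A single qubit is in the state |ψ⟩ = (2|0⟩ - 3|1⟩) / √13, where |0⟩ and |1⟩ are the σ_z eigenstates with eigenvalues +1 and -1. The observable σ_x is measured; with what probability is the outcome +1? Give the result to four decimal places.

0.0385

|+x⟩ = (|0⟩ + |1⟩)/√2, so ⟨+x|ψ⟩ = (-1) / (√2·√13).
P = |-1|² / 26 = 1/26.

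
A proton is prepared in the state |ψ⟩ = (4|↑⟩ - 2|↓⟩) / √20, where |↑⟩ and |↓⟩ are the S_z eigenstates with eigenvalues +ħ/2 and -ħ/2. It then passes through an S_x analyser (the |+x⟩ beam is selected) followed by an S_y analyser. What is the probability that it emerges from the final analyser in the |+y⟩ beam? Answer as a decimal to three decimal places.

First analyser (S_x): P(|+x⟩) = |⟨+x|ψ⟩|² = 4/40.
After stage 1 the state is |+x⟩; P(|+y⟩) = |⟨+y|+x⟩|² = 1/2.
Joint probability = 4/40 × 1/2 = 0.050.

0.050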